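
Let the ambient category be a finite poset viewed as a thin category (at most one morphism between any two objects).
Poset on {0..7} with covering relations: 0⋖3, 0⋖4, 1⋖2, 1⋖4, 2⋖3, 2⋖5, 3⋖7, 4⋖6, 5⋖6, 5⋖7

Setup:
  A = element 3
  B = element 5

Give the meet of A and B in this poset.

Answer: A∧B = 2

Derivation:
Lower bounds of A=3 and B=5: {1,2}
  1 ⊑ 2
  2 ⊑ 2
glb = 2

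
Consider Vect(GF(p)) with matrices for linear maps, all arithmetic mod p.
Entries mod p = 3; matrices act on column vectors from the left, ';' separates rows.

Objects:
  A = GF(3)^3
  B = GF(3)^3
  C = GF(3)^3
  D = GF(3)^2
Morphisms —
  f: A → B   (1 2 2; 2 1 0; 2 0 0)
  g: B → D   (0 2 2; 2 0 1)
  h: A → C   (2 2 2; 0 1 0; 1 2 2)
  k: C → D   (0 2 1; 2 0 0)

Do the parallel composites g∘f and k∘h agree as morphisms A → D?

Answer: DOES NOT COMMUTE

Trace:
Along f;g (path 1):
  e0=(1,0,0) f→(1,2,2) g→(2,1)
  e1=(0,1,0) f→(2,1,0) g→(2,1)
  e2=(0,0,1) f→(2,0,0) g→(0,1)
  ⟦path⟧₁ = (2 2 0; 1 1 1)
Along h;k (path 2):
  e0=(1,0,0) h→(2,0,1) k→(1,1)
  e1=(0,1,0) h→(2,1,2) k→(1,1)
  e2=(0,0,1) h→(2,0,2) k→(2,1)
  ⟦path⟧₂ = (1 1 2; 1 1 1)
Equal? differ; not commutative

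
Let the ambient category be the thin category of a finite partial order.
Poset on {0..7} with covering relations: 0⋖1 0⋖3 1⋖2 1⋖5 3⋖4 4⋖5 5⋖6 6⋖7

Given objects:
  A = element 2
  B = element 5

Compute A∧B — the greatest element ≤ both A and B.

{x : x⊑A ∧ x⊑B} = {0,1}  (A=2, B=5)
  0 ⊑ 1
  1 ⊑ 1
glb = 1

Answer: A∧B = 1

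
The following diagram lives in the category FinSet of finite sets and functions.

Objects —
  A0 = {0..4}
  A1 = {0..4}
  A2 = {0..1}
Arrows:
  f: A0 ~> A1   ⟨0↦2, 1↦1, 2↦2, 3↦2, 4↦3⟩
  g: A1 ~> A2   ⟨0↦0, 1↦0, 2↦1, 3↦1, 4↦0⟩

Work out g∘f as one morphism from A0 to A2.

Answer: ⟨0↦1, 1↦0, 2↦1, 3↦1, 4↦1⟩

Derivation:
  0 f~>2 g~>1
  1 f~>1 g~>0
  2 f~>2 g~>1
  3 f~>2 g~>1
  4 f~>3 g~>1
composite: ⟨0↦1, 1↦0, 2↦1, 3↦1, 4↦1⟩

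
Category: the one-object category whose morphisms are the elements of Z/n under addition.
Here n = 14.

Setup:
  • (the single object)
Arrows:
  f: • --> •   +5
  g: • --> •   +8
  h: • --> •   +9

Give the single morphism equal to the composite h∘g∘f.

Answer: +8

Derivation:
  0 +5≡5 +8≡13 +9≡8  (mod 14)
⟦path⟧: +8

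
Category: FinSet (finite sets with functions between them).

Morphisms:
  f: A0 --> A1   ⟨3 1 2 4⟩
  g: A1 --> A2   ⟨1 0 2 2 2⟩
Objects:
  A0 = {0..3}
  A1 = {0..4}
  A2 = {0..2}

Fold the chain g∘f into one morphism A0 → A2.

Answer: ⟨2 0 2 2⟩

Derivation:
  0 f-->3 g-->2
  1 f-->1 g-->0
  2 f-->2 g-->2
  3 f-->4 g-->2
⟦path⟧: ⟨2 0 2 2⟩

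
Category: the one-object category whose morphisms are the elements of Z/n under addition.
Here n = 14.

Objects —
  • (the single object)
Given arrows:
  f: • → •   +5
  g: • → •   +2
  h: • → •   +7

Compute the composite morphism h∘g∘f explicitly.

Answer: +0

Trace:
  0 +5≡5 +2≡7 +7≡0  (mod 14)
result: +0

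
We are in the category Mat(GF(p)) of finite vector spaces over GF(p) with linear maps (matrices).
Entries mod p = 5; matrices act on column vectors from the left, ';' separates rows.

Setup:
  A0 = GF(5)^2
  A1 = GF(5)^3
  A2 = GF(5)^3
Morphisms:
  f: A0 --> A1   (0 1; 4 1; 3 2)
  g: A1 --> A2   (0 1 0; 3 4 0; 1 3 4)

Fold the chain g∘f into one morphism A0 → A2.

Answer: (4 1; 1 2; 4 2)

Trace:
  e0=(1,0) f-->(0,4,3) g-->(4,1,4)
  e1=(0,1) f-->(1,1,2) g-->(1,2,2)
result: (4 1; 1 2; 4 2)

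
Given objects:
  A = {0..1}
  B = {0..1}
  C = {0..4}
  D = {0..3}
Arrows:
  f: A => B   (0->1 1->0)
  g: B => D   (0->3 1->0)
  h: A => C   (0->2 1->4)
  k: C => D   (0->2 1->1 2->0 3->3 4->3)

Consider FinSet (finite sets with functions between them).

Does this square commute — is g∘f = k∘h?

Path 1 = f;g:
  0 f=>1 g=>0
  1 f=>0 g=>3
  ⟦path⟧₁ = (0->0 1->3)
Path 2 = h;k:
  0 h=>2 k=>0
  1 h=>4 k=>3
  ⟦path⟧₂ = (0->0 1->3)
Equal? equal; square commutes

Answer: COMMUTES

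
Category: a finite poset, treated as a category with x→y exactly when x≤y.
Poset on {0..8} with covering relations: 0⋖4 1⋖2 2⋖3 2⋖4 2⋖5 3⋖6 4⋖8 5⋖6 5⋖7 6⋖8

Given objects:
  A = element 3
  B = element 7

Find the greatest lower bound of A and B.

Answer: A∧B = 2

Work:
Lower bounds of A=3 and B=7: {1,2}
  1 ≤ 2
  2 ≤ 2
glb = 2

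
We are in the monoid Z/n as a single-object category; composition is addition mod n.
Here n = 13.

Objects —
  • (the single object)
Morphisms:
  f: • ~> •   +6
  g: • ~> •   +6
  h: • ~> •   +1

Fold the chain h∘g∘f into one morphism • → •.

Answer: +0

Trace:
  0 +6≡6 +6≡12 +1≡0  (mod 13)
composite: +0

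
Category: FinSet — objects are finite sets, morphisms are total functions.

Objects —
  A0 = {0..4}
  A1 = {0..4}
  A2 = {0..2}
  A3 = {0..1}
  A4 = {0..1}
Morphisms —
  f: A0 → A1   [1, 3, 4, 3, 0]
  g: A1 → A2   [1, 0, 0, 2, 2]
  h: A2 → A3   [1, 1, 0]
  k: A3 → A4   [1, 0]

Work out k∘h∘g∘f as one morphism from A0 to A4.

Answer: [0, 1, 1, 1, 0]

Derivation:
  0 f→1 g→0 h→1 k→0
  1 f→3 g→2 h→0 k→1
  2 f→4 g→2 h→0 k→1
  3 f→3 g→2 h→0 k→1
  4 f→0 g→1 h→1 k→0
⟦path⟧: [0, 1, 1, 1, 0]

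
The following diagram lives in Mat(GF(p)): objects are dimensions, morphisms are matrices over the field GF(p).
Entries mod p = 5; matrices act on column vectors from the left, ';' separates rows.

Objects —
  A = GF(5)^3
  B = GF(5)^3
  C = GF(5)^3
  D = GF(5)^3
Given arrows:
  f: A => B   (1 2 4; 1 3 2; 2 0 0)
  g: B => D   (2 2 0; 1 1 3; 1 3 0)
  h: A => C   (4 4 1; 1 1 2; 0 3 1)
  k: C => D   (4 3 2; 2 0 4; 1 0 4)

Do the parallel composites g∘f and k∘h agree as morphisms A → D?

Answer: COMMUTES

Work:
1) trace f;g:
  e0=⟨1,0,0⟩ f=>⟨1,1,2⟩ g=>⟨4,3,4⟩
  e1=⟨0,1,0⟩ f=>⟨2,3,0⟩ g=>⟨0,0,1⟩
  e2=⟨0,0,1⟩ f=>⟨4,2,0⟩ g=>⟨2,1,0⟩
  result₁ = (4 0 2; 3 0 1; 4 1 0)
2) trace h;k:
  e0=⟨1,0,0⟩ h=>⟨4,1,0⟩ k=>⟨4,3,4⟩
  e1=⟨0,1,0⟩ h=>⟨4,1,3⟩ k=>⟨0,0,1⟩
  e2=⟨0,0,1⟩ h=>⟨1,2,1⟩ k=>⟨2,1,0⟩
  result₂ = (4 0 2; 3 0 1; 4 1 0)
Equal? equal; square commutes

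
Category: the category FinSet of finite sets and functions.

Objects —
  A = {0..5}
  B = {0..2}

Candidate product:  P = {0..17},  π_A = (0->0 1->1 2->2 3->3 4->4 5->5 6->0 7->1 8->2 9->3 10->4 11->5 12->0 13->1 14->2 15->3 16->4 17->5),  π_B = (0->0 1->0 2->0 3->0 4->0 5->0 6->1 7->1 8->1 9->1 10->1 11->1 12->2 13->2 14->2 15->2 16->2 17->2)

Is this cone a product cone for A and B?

Answer: VALID PRODUCT

Derivation:
|A|·|B| = 6·3 = 18;  |P| = 18
Check the pairing map k ↦ (π_A(k), π_B(k)):
  0 -> (0,0)
  1 -> (1,0)
  2 -> (2,0)
  3 -> (3,0)
  4 -> (4,0)
  5 -> (5,0)
  6 -> (0,1)
  7 -> (1,1)
  8 -> (2,1)
  9 -> (3,1)
  10 -> (4,1)
  11 -> (5,1)
  12 -> (0,2)
  13 -> (1,2)
  14 -> (2,2)
  15 -> (3,2)
  16 -> (4,2)
  17 -> (5,2)
distinct pairs in image: 18 / 18 needed
  → bijection onto A×B; projections well-typed.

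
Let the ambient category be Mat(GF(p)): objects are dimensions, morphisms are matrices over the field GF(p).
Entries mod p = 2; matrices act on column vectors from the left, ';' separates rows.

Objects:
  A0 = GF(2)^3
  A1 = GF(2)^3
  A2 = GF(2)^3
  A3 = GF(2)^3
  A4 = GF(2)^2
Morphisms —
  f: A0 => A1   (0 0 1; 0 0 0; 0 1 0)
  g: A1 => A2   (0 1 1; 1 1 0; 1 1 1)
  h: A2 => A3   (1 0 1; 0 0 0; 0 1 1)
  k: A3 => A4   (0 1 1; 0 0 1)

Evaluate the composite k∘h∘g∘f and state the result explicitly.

Answer: (0 1 0; 0 1 0)

Derivation:
  e0=(1,0,0) f=>(0,0,0) g=>(0,0,0) h=>(0,0,0) k=>(0,0)
  e1=(0,1,0) f=>(0,0,1) g=>(1,0,1) h=>(0,0,1) k=>(1,1)
  e2=(0,0,1) f=>(1,0,0) g=>(0,1,1) h=>(1,0,0) k=>(0,0)
composite: (0 1 0; 0 1 0)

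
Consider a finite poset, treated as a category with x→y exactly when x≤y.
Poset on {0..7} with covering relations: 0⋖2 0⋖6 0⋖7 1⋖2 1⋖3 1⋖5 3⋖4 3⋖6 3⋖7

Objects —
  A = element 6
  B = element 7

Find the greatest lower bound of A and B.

Common predecessors of 6,7: {0,1,3}
  maximal lower bounds 0 and 3 are incomparable: neither 0⊑3 nor 3⊑0
→ no greatest lower bound exists

Answer: NO MEET EXISTS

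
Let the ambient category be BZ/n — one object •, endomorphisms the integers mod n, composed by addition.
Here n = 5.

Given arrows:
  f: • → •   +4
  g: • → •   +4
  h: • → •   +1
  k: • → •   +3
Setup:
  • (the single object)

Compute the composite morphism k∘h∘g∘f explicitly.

  0 +4≡4 +4≡3 +1≡4 +3≡2  (mod 5)
composite: +2

Answer: +2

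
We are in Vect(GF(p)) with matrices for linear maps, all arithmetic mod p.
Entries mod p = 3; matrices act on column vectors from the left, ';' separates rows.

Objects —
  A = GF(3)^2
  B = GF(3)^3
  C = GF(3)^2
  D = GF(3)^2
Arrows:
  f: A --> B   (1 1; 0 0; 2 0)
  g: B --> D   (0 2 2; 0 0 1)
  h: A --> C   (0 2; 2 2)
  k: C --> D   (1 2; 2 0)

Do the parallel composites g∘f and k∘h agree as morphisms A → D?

Answer: DOES NOT COMMUTE

Work:
Along f;g (path 1):
  e0=(1,0) f-->(1,0,2) g-->(1,2)
  e1=(0,1) f-->(1,0,0) g-->(0,0)
  ⟦path⟧₁ = (1 0; 2 0)
Along h;k (path 2):
  e0=(1,0) h-->(0,2) k-->(1,0)
  e1=(0,1) h-->(2,2) k-->(0,1)
  ⟦path⟧₂ = (1 0; 0 1)
Equal? NO — does not commute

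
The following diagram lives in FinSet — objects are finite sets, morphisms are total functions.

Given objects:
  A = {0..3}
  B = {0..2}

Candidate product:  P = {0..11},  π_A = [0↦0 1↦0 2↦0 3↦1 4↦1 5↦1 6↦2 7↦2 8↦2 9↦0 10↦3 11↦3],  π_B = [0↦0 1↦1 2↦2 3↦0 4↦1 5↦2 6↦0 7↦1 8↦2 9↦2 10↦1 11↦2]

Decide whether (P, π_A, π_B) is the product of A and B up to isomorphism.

|A|·|B| = 4·3 = 12;  |P| = 12
Check the pairing map k ↦ (π_A(k), π_B(k)):
  0 ↦ (0,0)
  1 ↦ (0,1)
  2 ↦ (0,2)
  3 ↦ (1,0)
  4 ↦ (1,1)
  5 ↦ (1,2)
  6 ↦ (2,0)
  7 ↦ (2,1)
  8 ↦ (2,2)
  9 ↦ (0,2)  ✗ repeats pair of k=2
  10 ↦ (3,1)
  11 ↦ (3,2)
distinct pairs in image: 11 / 12 needed
  → (0,2) hit at k=2 and k=9

Answer: NOT A VALID PRODUCT — duplicate pair at indices 2,9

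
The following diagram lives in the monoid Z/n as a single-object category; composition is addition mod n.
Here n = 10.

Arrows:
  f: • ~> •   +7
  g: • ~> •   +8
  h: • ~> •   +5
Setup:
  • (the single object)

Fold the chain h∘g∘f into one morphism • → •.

  0 +7≡7 +8≡5 +5≡0  (mod 10)
⟦path⟧: +0

Answer: +0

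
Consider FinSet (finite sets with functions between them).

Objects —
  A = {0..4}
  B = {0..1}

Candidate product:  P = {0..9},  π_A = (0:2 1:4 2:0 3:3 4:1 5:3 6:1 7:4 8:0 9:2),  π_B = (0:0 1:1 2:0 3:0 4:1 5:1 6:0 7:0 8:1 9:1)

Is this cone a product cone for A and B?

Answer: VALID PRODUCT

Trace:
|A|·|B| = 5·2 = 10;  |P| = 10
Check the pairing map k ↦ (π_A(k), π_B(k)):
  0 : (2,0)
  1 : (4,1)
  2 : (0,0)
  3 : (3,0)
  4 : (1,1)
  5 : (3,1)
  6 : (1,0)
  7 : (4,0)
  8 : (0,1)
  9 : (2,1)
distinct pairs in image: 10 / 10 needed
  → bijection onto A×B; projections well-typed.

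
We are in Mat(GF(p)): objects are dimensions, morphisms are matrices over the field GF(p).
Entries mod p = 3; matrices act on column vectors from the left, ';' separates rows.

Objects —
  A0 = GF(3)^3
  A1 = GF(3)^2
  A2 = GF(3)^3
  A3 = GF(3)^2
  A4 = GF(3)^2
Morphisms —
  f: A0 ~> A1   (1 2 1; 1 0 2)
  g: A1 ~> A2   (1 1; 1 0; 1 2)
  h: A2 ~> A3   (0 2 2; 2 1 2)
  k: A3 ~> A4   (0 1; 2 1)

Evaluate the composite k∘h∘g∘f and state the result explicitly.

  e0=⟨1,0,0⟩ f~>⟨1,1⟩ g~>⟨2,1,0⟩ h~>⟨2,2⟩ k~>⟨2,0⟩
  e1=⟨0,1,0⟩ f~>⟨2,0⟩ g~>⟨2,2,2⟩ h~>⟨2,1⟩ k~>⟨1,2⟩
  e2=⟨0,0,1⟩ f~>⟨1,2⟩ g~>⟨0,1,2⟩ h~>⟨0,2⟩ k~>⟨2,2⟩
⟦path⟧: (2 1 2; 0 2 2)

Answer: (2 1 2; 0 2 2)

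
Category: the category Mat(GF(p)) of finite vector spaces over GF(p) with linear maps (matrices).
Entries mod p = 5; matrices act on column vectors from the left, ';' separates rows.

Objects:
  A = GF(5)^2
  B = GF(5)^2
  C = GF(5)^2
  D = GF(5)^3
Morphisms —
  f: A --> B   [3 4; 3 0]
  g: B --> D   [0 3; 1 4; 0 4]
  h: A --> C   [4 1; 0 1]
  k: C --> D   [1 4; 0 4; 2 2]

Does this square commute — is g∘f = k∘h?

Answer: DOES NOT COMMUTE

Derivation:
1) trace f;g:
  e0=[1,0] f-->[3,3] g-->[4,0,2]
  e1=[0,1] f-->[4,0] g-->[0,4,0]
  result₁ = [4 0; 0 4; 2 0]
2) trace h;k:
  e0=[1,0] h-->[4,0] k-->[4,0,3]
  e1=[0,1] h-->[1,1] k-->[0,4,4]
  result₂ = [4 0; 0 4; 3 4]
Equal? differ; not commutative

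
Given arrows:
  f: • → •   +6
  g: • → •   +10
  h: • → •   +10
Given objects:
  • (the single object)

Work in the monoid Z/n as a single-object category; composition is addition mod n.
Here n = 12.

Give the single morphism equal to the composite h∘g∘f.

  0 +6≡6 +10≡4 +10≡2  (mod 12)
⟦path⟧: +2

Answer: +2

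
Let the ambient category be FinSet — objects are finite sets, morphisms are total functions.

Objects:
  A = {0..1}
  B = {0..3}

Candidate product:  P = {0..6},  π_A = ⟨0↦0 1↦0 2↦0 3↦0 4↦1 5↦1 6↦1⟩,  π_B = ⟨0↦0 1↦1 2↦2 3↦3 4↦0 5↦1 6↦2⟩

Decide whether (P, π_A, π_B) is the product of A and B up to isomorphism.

Answer: NOT A VALID PRODUCT — |P|=7 ≠ |A|·|B|=8

Derivation:
|A|·|B| = 2·4 = 8;  |P| = 7
  → cardinalities differ; no bijection possible.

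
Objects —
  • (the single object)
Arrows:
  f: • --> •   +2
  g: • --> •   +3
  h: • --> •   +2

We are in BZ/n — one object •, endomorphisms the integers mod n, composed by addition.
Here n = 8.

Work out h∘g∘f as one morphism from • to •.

  0 +2≡2 +3≡5 +2≡7  (mod 8)
⟦path⟧: +7

Answer: +7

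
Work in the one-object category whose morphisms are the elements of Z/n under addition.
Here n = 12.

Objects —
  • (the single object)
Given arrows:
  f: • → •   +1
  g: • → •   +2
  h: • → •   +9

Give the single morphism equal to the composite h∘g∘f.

Answer: +0

Derivation:
  0 +1≡1 +2≡3 +9≡0  (mod 12)
result: +0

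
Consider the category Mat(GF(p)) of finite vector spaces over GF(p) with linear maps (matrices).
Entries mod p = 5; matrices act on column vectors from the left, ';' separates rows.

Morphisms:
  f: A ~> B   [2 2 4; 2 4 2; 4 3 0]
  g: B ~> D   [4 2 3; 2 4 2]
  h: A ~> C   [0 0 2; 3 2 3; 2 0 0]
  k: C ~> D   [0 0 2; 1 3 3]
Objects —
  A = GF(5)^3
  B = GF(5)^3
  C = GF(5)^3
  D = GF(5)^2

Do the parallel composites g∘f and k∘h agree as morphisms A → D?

Answer: COMMUTES

Work:
Path 1 = f;g:
  e0=[1,0,0] f~>[2,2,4] g~>[4,0]
  e1=[0,1,0] f~>[2,4,3] g~>[0,1]
  e2=[0,0,1] f~>[4,2,0] g~>[0,1]
  result₁ = [4 0 0; 0 1 1]
Path 2 = h;k:
  e0=[1,0,0] h~>[0,3,2] k~>[4,0]
  e1=[0,1,0] h~>[0,2,0] k~>[0,1]
  e2=[0,0,1] h~>[2,3,0] k~>[0,1]
  result₂ = [4 0 0; 0 1 1]
Equal? YES — commutes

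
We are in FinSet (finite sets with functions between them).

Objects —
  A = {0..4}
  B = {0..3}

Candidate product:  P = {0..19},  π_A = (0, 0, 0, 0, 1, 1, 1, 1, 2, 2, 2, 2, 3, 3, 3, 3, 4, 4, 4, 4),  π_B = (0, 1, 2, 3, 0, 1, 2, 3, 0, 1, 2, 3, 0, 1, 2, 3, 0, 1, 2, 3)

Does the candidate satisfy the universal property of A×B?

Answer: VALID PRODUCT

Work:
|A|·|B| = 5·4 = 20;  |P| = 20
Check the pairing map k ↦ (π_A(k), π_B(k)):
  0 -> (0,0)
  1 -> (0,1)
  2 -> (0,2)
  3 -> (0,3)
  4 -> (1,0)
  5 -> (1,1)
  6 -> (1,2)
  7 -> (1,3)
  8 -> (2,0)
  9 -> (2,1)
  10 -> (2,2)
  11 -> (2,3)
  12 -> (3,0)
  13 -> (3,1)
  14 -> (3,2)
  15 -> (3,3)
  16 -> (4,0)
  17 -> (4,1)
  18 -> (4,2)
  19 -> (4,3)
distinct pairs in image: 20 / 20 needed
  → bijection onto A×B; projections well-typed.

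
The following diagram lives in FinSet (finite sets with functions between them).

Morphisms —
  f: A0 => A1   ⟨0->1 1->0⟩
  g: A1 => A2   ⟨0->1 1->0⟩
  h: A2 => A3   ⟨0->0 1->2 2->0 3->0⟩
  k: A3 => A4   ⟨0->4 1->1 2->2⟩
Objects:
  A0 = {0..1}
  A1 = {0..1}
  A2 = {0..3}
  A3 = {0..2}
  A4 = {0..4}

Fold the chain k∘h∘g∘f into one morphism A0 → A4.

Answer: ⟨0->4 1->2⟩

Derivation:
  0 f=>1 g=>0 h=>0 k=>4
  1 f=>0 g=>1 h=>2 k=>2
result: ⟨0->4 1->2⟩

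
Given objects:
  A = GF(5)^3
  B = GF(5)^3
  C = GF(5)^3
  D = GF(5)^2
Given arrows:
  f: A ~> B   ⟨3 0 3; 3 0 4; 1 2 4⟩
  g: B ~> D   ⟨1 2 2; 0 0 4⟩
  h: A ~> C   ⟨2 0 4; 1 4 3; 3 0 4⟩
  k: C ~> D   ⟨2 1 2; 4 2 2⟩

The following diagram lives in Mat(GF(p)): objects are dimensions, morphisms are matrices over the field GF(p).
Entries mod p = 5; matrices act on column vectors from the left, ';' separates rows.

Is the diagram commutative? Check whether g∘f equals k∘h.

Answer: DOES NOT COMMUTE

Trace:
Along f;g (path 1):
  e0=⟨1,0,0⟩ f~>⟨3,3,1⟩ g~>⟨1,4⟩
  e1=⟨0,1,0⟩ f~>⟨0,0,2⟩ g~>⟨4,3⟩
  e2=⟨0,0,1⟩ f~>⟨3,4,4⟩ g~>⟨4,1⟩
  result₁ = ⟨1 4 4; 4 3 1⟩
Along h;k (path 2):
  e0=⟨1,0,0⟩ h~>⟨2,1,3⟩ k~>⟨1,1⟩
  e1=⟨0,1,0⟩ h~>⟨0,4,0⟩ k~>⟨4,3⟩
  e2=⟨0,0,1⟩ h~>⟨4,3,4⟩ k~>⟨4,0⟩
  result₂ = ⟨1 4 4; 1 3 0⟩
Equal? differ; not commutative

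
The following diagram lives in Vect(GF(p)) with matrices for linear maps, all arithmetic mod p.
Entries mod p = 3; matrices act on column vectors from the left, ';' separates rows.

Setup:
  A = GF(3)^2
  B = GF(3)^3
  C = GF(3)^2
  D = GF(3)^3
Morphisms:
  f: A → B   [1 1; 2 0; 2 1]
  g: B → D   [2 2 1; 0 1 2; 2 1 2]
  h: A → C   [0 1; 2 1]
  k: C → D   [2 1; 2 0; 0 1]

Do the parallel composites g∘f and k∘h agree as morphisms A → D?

Along f;g (path 1):
  e0=⟨1,0⟩ f→⟨1,2,2⟩ g→⟨2,0,2⟩
  e1=⟨0,1⟩ f→⟨1,0,1⟩ g→⟨0,2,1⟩
  result₁ = [2 0; 0 2; 2 1]
Along h;k (path 2):
  e0=⟨1,0⟩ h→⟨0,2⟩ k→⟨2,0,2⟩
  e1=⟨0,1⟩ h→⟨1,1⟩ k→⟨0,2,1⟩
  result₂ = [2 0; 0 2; 2 1]
Equal? YES — commutes

Answer: COMMUTES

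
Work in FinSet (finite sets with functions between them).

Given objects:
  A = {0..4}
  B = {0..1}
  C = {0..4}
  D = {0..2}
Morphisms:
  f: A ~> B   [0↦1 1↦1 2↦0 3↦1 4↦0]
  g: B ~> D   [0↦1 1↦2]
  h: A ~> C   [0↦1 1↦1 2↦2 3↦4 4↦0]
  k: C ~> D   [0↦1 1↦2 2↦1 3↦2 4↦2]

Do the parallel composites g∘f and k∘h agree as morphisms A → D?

Answer: COMMUTES

Derivation:
Along f;g (path 1):
  0 f~>1 g~>2
  1 f~>1 g~>2
  2 f~>0 g~>1
  3 f~>1 g~>2
  4 f~>0 g~>1
  composite₁ = [0↦2 1↦2 2↦1 3↦2 4↦1]
Along h;k (path 2):
  0 h~>1 k~>2
  1 h~>1 k~>2
  2 h~>2 k~>1
  3 h~>4 k~>2
  4 h~>0 k~>1
  composite₂ = [0↦2 1↦2 2↦1 3↦2 4↦1]
Equal? equal; square commutes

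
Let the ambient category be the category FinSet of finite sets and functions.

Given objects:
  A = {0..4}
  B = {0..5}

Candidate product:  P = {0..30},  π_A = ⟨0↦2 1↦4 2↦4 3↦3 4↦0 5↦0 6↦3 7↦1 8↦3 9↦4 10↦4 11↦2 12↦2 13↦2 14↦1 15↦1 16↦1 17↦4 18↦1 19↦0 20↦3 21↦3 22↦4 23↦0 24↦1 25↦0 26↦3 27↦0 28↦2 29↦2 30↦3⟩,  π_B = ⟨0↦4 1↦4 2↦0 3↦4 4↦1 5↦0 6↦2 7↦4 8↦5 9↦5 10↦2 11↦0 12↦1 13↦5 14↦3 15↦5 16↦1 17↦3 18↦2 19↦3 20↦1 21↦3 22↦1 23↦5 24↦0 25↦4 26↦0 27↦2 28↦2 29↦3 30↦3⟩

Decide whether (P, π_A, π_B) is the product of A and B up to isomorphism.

Answer: NOT A VALID PRODUCT — |P|=31 ≠ |A|·|B|=30

Work:
|A|·|B| = 5·6 = 30;  |P| = 31
  → cardinalities differ; no bijection possible.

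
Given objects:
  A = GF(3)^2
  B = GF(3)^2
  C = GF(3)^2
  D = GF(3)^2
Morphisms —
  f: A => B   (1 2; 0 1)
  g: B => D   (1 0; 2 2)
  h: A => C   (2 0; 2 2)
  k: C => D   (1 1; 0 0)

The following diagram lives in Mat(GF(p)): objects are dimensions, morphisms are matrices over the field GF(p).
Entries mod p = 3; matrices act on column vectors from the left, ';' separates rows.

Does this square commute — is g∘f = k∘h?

Along f;g (path 1):
  e0=(1,0) f=>(1,0) g=>(1,2)
  e1=(0,1) f=>(2,1) g=>(2,0)
  ⟦path⟧₁ = (1 2; 2 0)
Along h;k (path 2):
  e0=(1,0) h=>(2,2) k=>(1,0)
  e1=(0,1) h=>(0,2) k=>(2,0)
  ⟦path⟧₂ = (1 2; 0 0)
Equal? distinct morphisms ✗

Answer: DOES NOT COMMUTE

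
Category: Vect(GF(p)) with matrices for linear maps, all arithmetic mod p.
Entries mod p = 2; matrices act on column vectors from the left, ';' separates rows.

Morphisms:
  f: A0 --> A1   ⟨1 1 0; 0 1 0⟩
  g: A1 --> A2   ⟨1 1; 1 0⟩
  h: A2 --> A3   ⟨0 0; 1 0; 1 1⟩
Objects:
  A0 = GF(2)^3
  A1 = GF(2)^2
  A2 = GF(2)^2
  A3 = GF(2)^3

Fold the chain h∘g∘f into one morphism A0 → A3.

  e0=[1,0,0] f-->[1,0] g-->[1,1] h-->[0,1,0]
  e1=[0,1,0] f-->[1,1] g-->[0,1] h-->[0,0,1]
  e2=[0,0,1] f-->[0,0] g-->[0,0] h-->[0,0,0]
result: ⟨0 0 0; 1 0 0; 0 1 0⟩

Answer: ⟨0 0 0; 1 0 0; 0 1 0⟩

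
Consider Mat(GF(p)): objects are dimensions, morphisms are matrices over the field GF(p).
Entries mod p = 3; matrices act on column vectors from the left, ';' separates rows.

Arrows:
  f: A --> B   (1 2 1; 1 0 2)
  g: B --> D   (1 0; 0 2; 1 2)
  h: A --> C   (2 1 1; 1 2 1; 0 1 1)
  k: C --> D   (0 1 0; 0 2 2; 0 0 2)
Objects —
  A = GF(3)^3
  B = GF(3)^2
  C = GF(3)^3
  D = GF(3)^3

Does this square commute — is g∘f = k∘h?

Answer: COMMUTES

Trace:
1) trace f;g:
  e0=[1,0,0] f-->[1,1] g-->[1,2,0]
  e1=[0,1,0] f-->[2,0] g-->[2,0,2]
  e2=[0,0,1] f-->[1,2] g-->[1,1,2]
  ⟦path⟧₁ = (1 2 1; 2 0 1; 0 2 2)
2) trace h;k:
  e0=[1,0,0] h-->[2,1,0] k-->[1,2,0]
  e1=[0,1,0] h-->[1,2,1] k-->[2,0,2]
  e2=[0,0,1] h-->[1,1,1] k-->[1,1,2]
  ⟦path⟧₂ = (1 2 1; 2 0 1; 0 2 2)
Equal? same morphism ✓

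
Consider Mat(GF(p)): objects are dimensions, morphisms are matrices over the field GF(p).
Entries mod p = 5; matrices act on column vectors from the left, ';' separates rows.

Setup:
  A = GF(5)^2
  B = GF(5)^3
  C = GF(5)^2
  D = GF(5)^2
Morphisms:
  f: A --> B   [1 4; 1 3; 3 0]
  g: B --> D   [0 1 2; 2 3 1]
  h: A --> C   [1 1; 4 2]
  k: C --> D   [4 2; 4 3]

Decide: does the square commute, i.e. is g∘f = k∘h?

Answer: DOES NOT COMMUTE

Trace:
Along f;g (path 1):
  e0=[1,0] f-->[1,1,3] g-->[2,3]
  e1=[0,1] f-->[4,3,0] g-->[3,2]
  ⟦path⟧₁ = [2 3; 3 2]
Along h;k (path 2):
  e0=[1,0] h-->[1,4] k-->[2,1]
  e1=[0,1] h-->[1,2] k-->[3,0]
  ⟦path⟧₂ = [2 3; 1 0]
Equal? NO — does not commute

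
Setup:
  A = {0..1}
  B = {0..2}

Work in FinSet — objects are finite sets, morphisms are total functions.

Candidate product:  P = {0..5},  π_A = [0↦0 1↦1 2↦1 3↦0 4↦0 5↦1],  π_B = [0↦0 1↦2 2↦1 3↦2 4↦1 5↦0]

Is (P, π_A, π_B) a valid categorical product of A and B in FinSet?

|A|·|B| = 2·3 = 6;  |P| = 6
Check the pairing map k ↦ (π_A(k), π_B(k)):
  0 ↦ (0,0)
  1 ↦ (1,2)
  2 ↦ (1,1)
  3 ↦ (0,2)
  4 ↦ (0,1)
  5 ↦ (1,0)
distinct pairs in image: 6 / 6 needed
  → bijection onto A×B; projections well-typed.

Answer: VALID PRODUCT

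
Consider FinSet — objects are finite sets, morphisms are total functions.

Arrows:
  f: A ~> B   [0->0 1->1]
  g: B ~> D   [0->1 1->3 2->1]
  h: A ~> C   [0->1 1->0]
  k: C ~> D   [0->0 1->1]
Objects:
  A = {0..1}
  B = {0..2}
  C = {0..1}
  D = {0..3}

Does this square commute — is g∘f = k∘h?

Answer: DOES NOT COMMUTE

Trace:
1) trace f;g:
  0 f~>0 g~>1
  1 f~>1 g~>3
  composite₁ = [0->1 1->3]
2) trace h;k:
  0 h~>1 k~>1
  1 h~>0 k~>0
  composite₂ = [0->1 1->0]
Equal? distinct morphisms ✗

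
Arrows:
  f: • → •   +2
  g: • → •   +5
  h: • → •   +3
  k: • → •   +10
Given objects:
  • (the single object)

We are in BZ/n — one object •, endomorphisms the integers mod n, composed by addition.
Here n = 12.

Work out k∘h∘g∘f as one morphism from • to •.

  0 +2≡2 +5≡7 +3≡10 +10≡8  (mod 12)
composite: +8

Answer: +8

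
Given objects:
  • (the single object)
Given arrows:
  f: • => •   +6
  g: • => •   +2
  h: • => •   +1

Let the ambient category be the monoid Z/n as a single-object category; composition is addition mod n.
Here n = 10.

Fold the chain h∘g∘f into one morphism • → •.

Answer: +9

Derivation:
  0 +6≡6 +2≡8 +1≡9  (mod 10)
composite: +9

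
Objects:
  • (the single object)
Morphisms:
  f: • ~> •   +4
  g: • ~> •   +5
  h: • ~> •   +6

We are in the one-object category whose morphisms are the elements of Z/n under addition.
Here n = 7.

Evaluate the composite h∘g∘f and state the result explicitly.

Answer: +1

Trace:
  0 +4≡4 +5≡2 +6≡1  (mod 7)
result: +1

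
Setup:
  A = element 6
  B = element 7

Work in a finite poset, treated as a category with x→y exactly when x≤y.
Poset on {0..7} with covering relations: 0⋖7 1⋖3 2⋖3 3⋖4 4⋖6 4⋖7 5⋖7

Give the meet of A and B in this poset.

{x : x⊑A ∧ x⊑B} = {1,2,3,4}  (A=6, B=7)
  1 ⊑ 4
  2 ⊑ 4
  3 ⊑ 4
  4 ⊑ 4
glb = 4

Answer: A∧B = 4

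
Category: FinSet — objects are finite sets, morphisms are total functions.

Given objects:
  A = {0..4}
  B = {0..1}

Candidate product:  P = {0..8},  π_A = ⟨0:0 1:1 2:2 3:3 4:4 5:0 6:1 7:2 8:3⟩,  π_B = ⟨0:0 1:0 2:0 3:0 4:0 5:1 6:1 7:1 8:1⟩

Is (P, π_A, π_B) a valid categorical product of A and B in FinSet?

Answer: NOT A VALID PRODUCT — |P|=9 ≠ |A|·|B|=10

Derivation:
|A|·|B| = 5·2 = 10;  |P| = 9
  → cardinalities differ; no bijection possible.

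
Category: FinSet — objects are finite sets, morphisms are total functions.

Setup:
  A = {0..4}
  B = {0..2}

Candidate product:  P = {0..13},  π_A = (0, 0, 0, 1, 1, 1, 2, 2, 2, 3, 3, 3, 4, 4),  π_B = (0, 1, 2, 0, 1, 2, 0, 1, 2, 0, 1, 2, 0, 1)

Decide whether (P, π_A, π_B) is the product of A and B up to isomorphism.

|A|·|B| = 5·3 = 15;  |P| = 14
  → cardinalities differ; no bijection possible.

Answer: NOT A VALID PRODUCT — |P|=14 ≠ |A|·|B|=15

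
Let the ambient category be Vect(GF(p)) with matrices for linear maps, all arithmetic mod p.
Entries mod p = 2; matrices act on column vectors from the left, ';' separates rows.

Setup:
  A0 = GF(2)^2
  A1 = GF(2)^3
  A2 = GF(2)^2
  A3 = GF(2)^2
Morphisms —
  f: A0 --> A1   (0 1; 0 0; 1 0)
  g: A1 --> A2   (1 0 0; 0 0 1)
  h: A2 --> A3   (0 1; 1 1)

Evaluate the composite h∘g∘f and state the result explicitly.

Answer: (1 0; 1 1)

Work:
  e0=(1,0) f-->(0,0,1) g-->(0,1) h-->(1,1)
  e1=(0,1) f-->(1,0,0) g-->(1,0) h-->(0,1)
result: (1 0; 1 1)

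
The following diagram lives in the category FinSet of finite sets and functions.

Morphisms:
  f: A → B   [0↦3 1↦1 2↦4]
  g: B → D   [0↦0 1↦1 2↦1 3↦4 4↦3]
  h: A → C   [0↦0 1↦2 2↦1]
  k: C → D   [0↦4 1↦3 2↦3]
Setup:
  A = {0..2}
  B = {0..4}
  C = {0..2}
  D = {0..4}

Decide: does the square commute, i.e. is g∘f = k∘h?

Answer: DOES NOT COMMUTE

Trace:
Along f;g (path 1):
  0 f→3 g→4
  1 f→1 g→1
  2 f→4 g→3
  ⟦path⟧₁ = [0↦4 1↦1 2↦3]
Along h;k (path 2):
  0 h→0 k→4
  1 h→2 k→3
  2 h→1 k→3
  ⟦path⟧₂ = [0↦4 1↦3 2↦3]
Equal? NO — does not commute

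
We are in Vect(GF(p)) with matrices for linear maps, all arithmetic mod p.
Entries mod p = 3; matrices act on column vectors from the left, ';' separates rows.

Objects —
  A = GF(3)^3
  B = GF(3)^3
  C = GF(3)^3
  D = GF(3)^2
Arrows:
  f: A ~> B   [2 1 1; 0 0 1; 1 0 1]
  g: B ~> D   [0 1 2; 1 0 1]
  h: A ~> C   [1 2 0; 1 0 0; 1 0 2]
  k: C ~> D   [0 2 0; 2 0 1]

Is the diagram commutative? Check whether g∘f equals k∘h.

Path 1 = f;g:
  e0=(1,0,0) f~>(2,0,1) g~>(2,0)
  e1=(0,1,0) f~>(1,0,0) g~>(0,1)
  e2=(0,0,1) f~>(1,1,1) g~>(0,2)
  ⟦path⟧₁ = [2 0 0; 0 1 2]
Path 2 = h;k:
  e0=(1,0,0) h~>(1,1,1) k~>(2,0)
  e1=(0,1,0) h~>(2,0,0) k~>(0,1)
  e2=(0,0,1) h~>(0,0,2) k~>(0,2)
  ⟦path⟧₂ = [2 0 0; 0 1 2]
Equal? YES — commutes

Answer: COMMUTES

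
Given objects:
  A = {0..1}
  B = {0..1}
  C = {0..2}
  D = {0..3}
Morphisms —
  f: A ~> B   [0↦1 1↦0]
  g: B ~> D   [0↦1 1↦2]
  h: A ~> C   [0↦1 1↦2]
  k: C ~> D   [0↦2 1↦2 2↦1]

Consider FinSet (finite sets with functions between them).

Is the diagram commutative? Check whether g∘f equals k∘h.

Answer: COMMUTES

Work:
Path 1 = f;g:
  0 f~>1 g~>2
  1 f~>0 g~>1
  result₁ = [0↦2 1↦1]
Path 2 = h;k:
  0 h~>1 k~>2
  1 h~>2 k~>1
  result₂ = [0↦2 1↦1]
Equal? same morphism ✓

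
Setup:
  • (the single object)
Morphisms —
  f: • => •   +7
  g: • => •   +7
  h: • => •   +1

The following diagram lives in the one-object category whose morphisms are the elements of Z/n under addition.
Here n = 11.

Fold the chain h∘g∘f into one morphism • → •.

Answer: +4

Work:
  0 +7≡7 +7≡3 +1≡4  (mod 11)
result: +4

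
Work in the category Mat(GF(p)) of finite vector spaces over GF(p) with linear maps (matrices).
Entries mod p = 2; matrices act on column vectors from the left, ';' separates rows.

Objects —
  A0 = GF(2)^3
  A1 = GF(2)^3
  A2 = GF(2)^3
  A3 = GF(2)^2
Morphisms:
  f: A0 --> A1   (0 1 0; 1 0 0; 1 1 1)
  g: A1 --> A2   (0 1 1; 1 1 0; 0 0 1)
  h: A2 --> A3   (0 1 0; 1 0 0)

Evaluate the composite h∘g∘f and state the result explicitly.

Answer: (1 1 0; 0 1 1)

Derivation:
  e0=[1,0,0] f-->[0,1,1] g-->[0,1,1] h-->[1,0]
  e1=[0,1,0] f-->[1,0,1] g-->[1,1,1] h-->[1,1]
  e2=[0,0,1] f-->[0,0,1] g-->[1,0,1] h-->[0,1]
composite: (1 1 0; 0 1 1)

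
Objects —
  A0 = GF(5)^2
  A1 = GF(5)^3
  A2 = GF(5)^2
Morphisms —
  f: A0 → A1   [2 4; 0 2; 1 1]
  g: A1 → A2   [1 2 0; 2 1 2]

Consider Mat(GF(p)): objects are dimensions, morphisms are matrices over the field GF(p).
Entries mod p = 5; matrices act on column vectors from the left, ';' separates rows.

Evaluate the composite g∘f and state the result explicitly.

Answer: [2 3; 1 2]

Derivation:
  e0=⟨1,0⟩ f→⟨2,0,1⟩ g→⟨2,1⟩
  e1=⟨0,1⟩ f→⟨4,2,1⟩ g→⟨3,2⟩
⟦path⟧: [2 3; 1 2]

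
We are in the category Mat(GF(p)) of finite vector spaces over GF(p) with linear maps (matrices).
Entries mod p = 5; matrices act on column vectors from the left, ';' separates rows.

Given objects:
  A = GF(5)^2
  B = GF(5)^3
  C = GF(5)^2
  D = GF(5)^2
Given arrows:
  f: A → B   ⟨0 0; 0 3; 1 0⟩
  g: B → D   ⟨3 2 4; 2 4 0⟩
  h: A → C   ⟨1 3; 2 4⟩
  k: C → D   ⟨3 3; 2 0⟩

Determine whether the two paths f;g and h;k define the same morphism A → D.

Answer: DOES NOT COMMUTE

Derivation:
1) trace f;g:
  e0=⟨1,0⟩ f→⟨0,0,1⟩ g→⟨4,0⟩
  e1=⟨0,1⟩ f→⟨0,3,0⟩ g→⟨1,2⟩
  result₁ = ⟨4 1; 0 2⟩
2) trace h;k:
  e0=⟨1,0⟩ h→⟨1,2⟩ k→⟨4,2⟩
  e1=⟨0,1⟩ h→⟨3,4⟩ k→⟨1,1⟩
  result₂ = ⟨4 1; 2 1⟩
Equal? distinct morphisms ✗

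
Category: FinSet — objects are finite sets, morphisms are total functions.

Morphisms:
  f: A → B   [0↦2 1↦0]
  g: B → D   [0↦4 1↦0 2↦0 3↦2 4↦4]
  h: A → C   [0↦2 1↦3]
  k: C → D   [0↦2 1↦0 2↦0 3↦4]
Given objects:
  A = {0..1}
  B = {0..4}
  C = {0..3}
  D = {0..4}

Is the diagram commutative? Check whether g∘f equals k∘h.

Answer: COMMUTES

Work:
1) trace f;g:
  0 f→2 g→0
  1 f→0 g→4
  composite₁ = [0↦0 1↦4]
2) trace h;k:
  0 h→2 k→0
  1 h→3 k→4
  composite₂ = [0↦0 1↦4]
Equal? YES — commutes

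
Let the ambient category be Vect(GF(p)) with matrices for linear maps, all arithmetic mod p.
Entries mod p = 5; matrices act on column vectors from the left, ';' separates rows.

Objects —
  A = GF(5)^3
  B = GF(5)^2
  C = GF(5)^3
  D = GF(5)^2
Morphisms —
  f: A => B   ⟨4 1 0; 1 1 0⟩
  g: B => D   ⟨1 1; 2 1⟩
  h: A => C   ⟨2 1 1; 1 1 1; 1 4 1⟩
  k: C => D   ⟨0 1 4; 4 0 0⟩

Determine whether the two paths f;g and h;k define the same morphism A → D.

Path 1 = f;g:
  e0=(1,0,0) f=>(4,1) g=>(0,4)
  e1=(0,1,0) f=>(1,1) g=>(2,3)
  e2=(0,0,1) f=>(0,0) g=>(0,0)
  composite₁ = ⟨0 2 0; 4 3 0⟩
Path 2 = h;k:
  e0=(1,0,0) h=>(2,1,1) k=>(0,3)
  e1=(0,1,0) h=>(1,1,4) k=>(2,4)
  e2=(0,0,1) h=>(1,1,1) k=>(0,4)
  composite₂ = ⟨0 2 0; 3 4 4⟩
Equal? distinct morphisms ✗

Answer: DOES NOT COMMUTE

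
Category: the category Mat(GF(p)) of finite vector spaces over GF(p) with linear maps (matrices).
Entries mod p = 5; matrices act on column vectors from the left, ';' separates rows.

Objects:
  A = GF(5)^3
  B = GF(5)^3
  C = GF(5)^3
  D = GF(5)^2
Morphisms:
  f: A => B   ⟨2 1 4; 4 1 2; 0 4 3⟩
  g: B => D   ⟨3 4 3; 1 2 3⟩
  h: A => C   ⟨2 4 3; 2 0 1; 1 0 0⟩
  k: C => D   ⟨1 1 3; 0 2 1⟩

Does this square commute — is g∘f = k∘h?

Answer: COMMUTES

Work:
Path 1 = f;g:
  e0=(1,0,0) f=>(2,4,0) g=>(2,0)
  e1=(0,1,0) f=>(1,1,4) g=>(4,0)
  e2=(0,0,1) f=>(4,2,3) g=>(4,2)
  composite₁ = ⟨2 4 4; 0 0 2⟩
Path 2 = h;k:
  e0=(1,0,0) h=>(2,2,1) k=>(2,0)
  e1=(0,1,0) h=>(4,0,0) k=>(4,0)
  e2=(0,0,1) h=>(3,1,0) k=>(4,2)
  composite₂ = ⟨2 4 4; 0 0 2⟩
Equal? same morphism ✓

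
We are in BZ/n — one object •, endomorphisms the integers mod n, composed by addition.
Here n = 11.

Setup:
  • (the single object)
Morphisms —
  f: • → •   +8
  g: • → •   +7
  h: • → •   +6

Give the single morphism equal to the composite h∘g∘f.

Answer: +10

Work:
  0 +8≡8 +7≡4 +6≡10  (mod 11)
composite: +10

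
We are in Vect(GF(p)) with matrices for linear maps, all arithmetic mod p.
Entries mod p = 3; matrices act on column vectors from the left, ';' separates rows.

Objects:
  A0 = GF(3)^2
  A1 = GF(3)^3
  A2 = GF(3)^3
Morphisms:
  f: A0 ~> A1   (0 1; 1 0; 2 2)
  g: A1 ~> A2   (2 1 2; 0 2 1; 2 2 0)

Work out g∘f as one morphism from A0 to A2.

Answer: (2 0; 1 2; 2 2)

Trace:
  e0=(1,0) f~>(0,1,2) g~>(2,1,2)
  e1=(0,1) f~>(1,0,2) g~>(0,2,2)
result: (2 0; 1 2; 2 2)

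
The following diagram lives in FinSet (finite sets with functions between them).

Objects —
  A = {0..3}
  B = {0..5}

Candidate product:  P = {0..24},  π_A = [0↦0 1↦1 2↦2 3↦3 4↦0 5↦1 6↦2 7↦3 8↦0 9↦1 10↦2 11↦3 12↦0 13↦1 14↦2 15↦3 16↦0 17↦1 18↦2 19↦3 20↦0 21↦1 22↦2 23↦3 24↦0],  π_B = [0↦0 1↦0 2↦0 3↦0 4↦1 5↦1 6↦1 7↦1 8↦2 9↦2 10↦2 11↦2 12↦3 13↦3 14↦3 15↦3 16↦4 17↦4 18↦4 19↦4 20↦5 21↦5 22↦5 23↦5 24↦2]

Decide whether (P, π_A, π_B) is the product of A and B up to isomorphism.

Answer: NOT A VALID PRODUCT — |P|=25 ≠ |A|·|B|=24

Work:
|A|·|B| = 4·6 = 24;  |P| = 25
  → cardinalities differ; no bijection possible.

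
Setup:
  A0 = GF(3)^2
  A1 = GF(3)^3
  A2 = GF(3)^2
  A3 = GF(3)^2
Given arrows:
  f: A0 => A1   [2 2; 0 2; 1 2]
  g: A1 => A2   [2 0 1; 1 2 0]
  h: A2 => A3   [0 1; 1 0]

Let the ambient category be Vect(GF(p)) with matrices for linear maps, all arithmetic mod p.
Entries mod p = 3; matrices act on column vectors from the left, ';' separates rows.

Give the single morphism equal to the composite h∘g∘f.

Answer: [2 0; 2 0]

Work:
  e0=[1,0] f=>[2,0,1] g=>[2,2] h=>[2,2]
  e1=[0,1] f=>[2,2,2] g=>[0,0] h=>[0,0]
composite: [2 0; 2 0]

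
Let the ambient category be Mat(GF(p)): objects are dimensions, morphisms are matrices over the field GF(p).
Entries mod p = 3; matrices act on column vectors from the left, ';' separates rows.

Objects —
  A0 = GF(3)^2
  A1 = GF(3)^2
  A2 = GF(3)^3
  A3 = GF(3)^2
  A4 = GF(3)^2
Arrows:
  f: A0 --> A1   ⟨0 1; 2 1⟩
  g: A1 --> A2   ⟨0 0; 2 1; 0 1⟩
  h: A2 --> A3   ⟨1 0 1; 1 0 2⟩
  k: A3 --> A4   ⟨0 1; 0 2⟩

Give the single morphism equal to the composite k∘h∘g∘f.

  e0=⟨1,0⟩ f-->⟨0,2⟩ g-->⟨0,2,2⟩ h-->⟨2,1⟩ k-->⟨1,2⟩
  e1=⟨0,1⟩ f-->⟨1,1⟩ g-->⟨0,0,1⟩ h-->⟨1,2⟩ k-->⟨2,1⟩
composite: ⟨1 2; 2 1⟩

Answer: ⟨1 2; 2 1⟩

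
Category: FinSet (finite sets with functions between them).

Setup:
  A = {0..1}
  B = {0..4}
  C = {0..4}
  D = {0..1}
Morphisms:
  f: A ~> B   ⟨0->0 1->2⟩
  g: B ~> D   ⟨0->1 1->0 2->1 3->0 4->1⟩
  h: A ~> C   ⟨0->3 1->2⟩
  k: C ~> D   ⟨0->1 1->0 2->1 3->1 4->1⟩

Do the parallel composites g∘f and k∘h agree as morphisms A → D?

Answer: COMMUTES

Derivation:
Path 1 = f;g:
  0 f~>0 g~>1
  1 f~>2 g~>1
  ⟦path⟧₁ = ⟨0->1 1->1⟩
Path 2 = h;k:
  0 h~>3 k~>1
  1 h~>2 k~>1
  ⟦path⟧₂ = ⟨0->1 1->1⟩
Equal? YES — commutes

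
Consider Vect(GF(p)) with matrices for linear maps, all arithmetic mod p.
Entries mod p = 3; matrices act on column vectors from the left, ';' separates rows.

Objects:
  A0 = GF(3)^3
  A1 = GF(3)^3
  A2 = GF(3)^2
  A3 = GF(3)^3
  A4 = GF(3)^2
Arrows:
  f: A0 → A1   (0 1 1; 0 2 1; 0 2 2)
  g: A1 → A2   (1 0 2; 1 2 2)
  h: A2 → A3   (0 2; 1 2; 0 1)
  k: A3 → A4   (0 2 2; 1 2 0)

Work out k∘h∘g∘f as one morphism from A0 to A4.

Answer: (0 1 1; 0 1 1)

Trace:
  e0=(1,0,0) f→(0,0,0) g→(0,0) h→(0,0,0) k→(0,0)
  e1=(0,1,0) f→(1,2,2) g→(2,0) h→(0,2,0) k→(1,1)
  e2=(0,0,1) f→(1,1,2) g→(2,1) h→(2,1,1) k→(1,1)
composite: (0 1 1; 0 1 1)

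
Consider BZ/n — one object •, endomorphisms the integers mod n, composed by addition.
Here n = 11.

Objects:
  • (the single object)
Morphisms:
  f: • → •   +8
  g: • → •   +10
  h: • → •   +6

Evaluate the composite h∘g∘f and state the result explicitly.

Answer: +2

Derivation:
  0 +8≡8 +10≡7 +6≡2  (mod 11)
result: +2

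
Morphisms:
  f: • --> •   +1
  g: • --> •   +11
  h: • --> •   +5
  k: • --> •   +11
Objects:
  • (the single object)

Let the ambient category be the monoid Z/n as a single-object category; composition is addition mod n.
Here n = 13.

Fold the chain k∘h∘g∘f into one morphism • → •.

  0 +1≡1 +11≡12 +5≡4 +11≡2  (mod 13)
⟦path⟧: +2

Answer: +2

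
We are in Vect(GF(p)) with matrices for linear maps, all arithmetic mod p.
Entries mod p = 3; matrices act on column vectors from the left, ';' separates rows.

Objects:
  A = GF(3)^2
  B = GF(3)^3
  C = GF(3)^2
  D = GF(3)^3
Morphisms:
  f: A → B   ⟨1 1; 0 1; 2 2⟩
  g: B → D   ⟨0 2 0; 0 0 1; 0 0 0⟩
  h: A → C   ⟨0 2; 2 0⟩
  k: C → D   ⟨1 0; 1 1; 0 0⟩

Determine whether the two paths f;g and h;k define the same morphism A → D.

Answer: COMMUTES

Derivation:
1) trace f;g:
  e0=(1,0) f→(1,0,2) g→(0,2,0)
  e1=(0,1) f→(1,1,2) g→(2,2,0)
  composite₁ = ⟨0 2; 2 2; 0 0⟩
2) trace h;k:
  e0=(1,0) h→(0,2) k→(0,2,0)
  e1=(0,1) h→(2,0) k→(2,2,0)
  composite₂ = ⟨0 2; 2 2; 0 0⟩
Equal? equal; square commutes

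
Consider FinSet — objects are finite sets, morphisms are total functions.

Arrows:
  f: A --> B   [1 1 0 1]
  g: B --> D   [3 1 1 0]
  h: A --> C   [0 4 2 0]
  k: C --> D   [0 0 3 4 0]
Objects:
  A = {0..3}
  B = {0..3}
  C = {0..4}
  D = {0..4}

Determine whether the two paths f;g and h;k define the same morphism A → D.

1) trace f;g:
  0 f-->1 g-->1
  1 f-->1 g-->1
  2 f-->0 g-->3
  3 f-->1 g-->1
  ⟦path⟧₁ = [1 1 3 1]
2) trace h;k:
  0 h-->0 k-->0
  1 h-->4 k-->0
  2 h-->2 k-->3
  3 h-->0 k-->0
  ⟦path⟧₂ = [0 0 3 0]
Equal? distinct morphisms ✗

Answer: DOES NOT COMMUTE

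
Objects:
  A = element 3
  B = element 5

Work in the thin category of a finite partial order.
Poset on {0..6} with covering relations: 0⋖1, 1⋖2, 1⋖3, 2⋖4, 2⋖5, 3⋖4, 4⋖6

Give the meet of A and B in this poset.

Answer: A∧B = 1

Derivation:
Lower bounds of A=3 and B=5: {0,1}
  0 ⊑ 1
  1 ⊑ 1
glb = 1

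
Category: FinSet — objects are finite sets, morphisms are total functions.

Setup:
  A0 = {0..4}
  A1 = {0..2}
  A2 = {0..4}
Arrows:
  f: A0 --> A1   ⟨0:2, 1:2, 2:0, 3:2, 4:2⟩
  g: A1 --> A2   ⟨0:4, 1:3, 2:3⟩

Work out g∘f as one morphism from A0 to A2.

  0 f-->2 g-->3
  1 f-->2 g-->3
  2 f-->0 g-->4
  3 f-->2 g-->3
  4 f-->2 g-->3
result: ⟨0:3, 1:3, 2:4, 3:3, 4:3⟩

Answer: ⟨0:3, 1:3, 2:4, 3:3, 4:3⟩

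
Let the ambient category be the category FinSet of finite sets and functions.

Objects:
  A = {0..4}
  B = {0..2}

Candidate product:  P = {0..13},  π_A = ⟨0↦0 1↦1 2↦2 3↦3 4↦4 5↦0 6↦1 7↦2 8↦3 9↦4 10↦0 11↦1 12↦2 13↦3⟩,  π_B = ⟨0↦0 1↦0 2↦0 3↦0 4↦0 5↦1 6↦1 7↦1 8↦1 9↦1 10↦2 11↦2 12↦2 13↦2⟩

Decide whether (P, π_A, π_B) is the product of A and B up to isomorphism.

Answer: NOT A VALID PRODUCT — |P|=14 ≠ |A|·|B|=15

Work:
|A|·|B| = 5·3 = 15;  |P| = 14
  → cardinalities differ; no bijection possible.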